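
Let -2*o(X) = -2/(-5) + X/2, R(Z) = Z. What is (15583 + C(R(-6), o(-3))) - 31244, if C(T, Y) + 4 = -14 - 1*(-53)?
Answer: -15626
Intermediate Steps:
o(X) = -⅕ - X/4 (o(X) = -(-2/(-5) + X/2)/2 = -(-2*(-⅕) + X*(½))/2 = -(⅖ + X/2)/2 = -⅕ - X/4)
C(T, Y) = 35 (C(T, Y) = -4 + (-14 - 1*(-53)) = -4 + (-14 + 53) = -4 + 39 = 35)
(15583 + C(R(-6), o(-3))) - 31244 = (15583 + 35) - 31244 = 15618 - 31244 = -15626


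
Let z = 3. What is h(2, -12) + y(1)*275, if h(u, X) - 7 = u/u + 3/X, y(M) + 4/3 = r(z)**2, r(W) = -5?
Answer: 78193/12 ≈ 6516.1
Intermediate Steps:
y(M) = 71/3 (y(M) = -4/3 + (-5)**2 = -4/3 + 25 = 71/3)
h(u, X) = 8 + 3/X (h(u, X) = 7 + (u/u + 3/X) = 7 + (1 + 3/X) = 8 + 3/X)
h(2, -12) + y(1)*275 = (8 + 3/(-12)) + (71/3)*275 = (8 + 3*(-1/12)) + 19525/3 = (8 - 1/4) + 19525/3 = 31/4 + 19525/3 = 78193/12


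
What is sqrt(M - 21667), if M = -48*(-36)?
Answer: I*sqrt(19939) ≈ 141.21*I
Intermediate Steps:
M = 1728
sqrt(M - 21667) = sqrt(1728 - 21667) = sqrt(-19939) = I*sqrt(19939)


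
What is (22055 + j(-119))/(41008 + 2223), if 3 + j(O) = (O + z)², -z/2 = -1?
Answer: 35741/43231 ≈ 0.82675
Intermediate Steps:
z = 2 (z = -2*(-1) = 2)
j(O) = -3 + (2 + O)² (j(O) = -3 + (O + 2)² = -3 + (2 + O)²)
(22055 + j(-119))/(41008 + 2223) = (22055 + (-3 + (2 - 119)²))/(41008 + 2223) = (22055 + (-3 + (-117)²))/43231 = (22055 + (-3 + 13689))*(1/43231) = (22055 + 13686)*(1/43231) = 35741*(1/43231) = 35741/43231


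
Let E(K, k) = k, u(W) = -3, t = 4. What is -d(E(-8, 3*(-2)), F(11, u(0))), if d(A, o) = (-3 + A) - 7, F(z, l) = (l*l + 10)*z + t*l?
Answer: 16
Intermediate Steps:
F(z, l) = 4*l + z*(10 + l**2) (F(z, l) = (l*l + 10)*z + 4*l = (l**2 + 10)*z + 4*l = (10 + l**2)*z + 4*l = z*(10 + l**2) + 4*l = 4*l + z*(10 + l**2))
d(A, o) = -10 + A
-d(E(-8, 3*(-2)), F(11, u(0))) = -(-10 + 3*(-2)) = -(-10 - 6) = -1*(-16) = 16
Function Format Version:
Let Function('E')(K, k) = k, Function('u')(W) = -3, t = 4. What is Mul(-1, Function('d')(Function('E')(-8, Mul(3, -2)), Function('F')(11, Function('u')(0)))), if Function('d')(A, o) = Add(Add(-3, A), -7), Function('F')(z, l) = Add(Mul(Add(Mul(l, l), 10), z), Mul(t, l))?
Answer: 16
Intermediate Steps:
Function('F')(z, l) = Add(Mul(4, l), Mul(z, Add(10, Pow(l, 2)))) (Function('F')(z, l) = Add(Mul(Add(Mul(l, l), 10), z), Mul(4, l)) = Add(Mul(Add(Pow(l, 2), 10), z), Mul(4, l)) = Add(Mul(Add(10, Pow(l, 2)), z), Mul(4, l)) = Add(Mul(z, Add(10, Pow(l, 2))), Mul(4, l)) = Add(Mul(4, l), Mul(z, Add(10, Pow(l, 2)))))
Function('d')(A, o) = Add(-10, A)
Mul(-1, Function('d')(Function('E')(-8, Mul(3, -2)), Function('F')(11, Function('u')(0)))) = Mul(-1, Add(-10, Mul(3, -2))) = Mul(-1, Add(-10, -6)) = Mul(-1, -16) = 16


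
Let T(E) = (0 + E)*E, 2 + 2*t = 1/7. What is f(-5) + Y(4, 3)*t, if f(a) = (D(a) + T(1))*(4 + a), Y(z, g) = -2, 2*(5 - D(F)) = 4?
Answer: -15/7 ≈ -2.1429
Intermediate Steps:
t = -13/14 (t = -1 + (½)/7 = -1 + (½)*(⅐) = -1 + 1/14 = -13/14 ≈ -0.92857)
D(F) = 3 (D(F) = 5 - ½*4 = 5 - 2 = 3)
T(E) = E² (T(E) = E*E = E²)
f(a) = 16 + 4*a (f(a) = (3 + 1²)*(4 + a) = (3 + 1)*(4 + a) = 4*(4 + a) = 16 + 4*a)
f(-5) + Y(4, 3)*t = (16 + 4*(-5)) - 2*(-13/14) = (16 - 20) + 13/7 = -4 + 13/7 = -15/7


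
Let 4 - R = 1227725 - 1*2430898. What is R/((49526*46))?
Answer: 1203177/2278196 ≈ 0.52813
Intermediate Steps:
R = 1203177 (R = 4 - (1227725 - 1*2430898) = 4 - (1227725 - 2430898) = 4 - 1*(-1203173) = 4 + 1203173 = 1203177)
R/((49526*46)) = 1203177/((49526*46)) = 1203177/2278196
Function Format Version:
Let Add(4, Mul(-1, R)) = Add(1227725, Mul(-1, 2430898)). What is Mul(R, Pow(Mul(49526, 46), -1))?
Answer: Rational(1203177, 2278196) ≈ 0.52813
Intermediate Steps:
R = 1203177 (R = Add(4, Mul(-1, Add(1227725, Mul(-1, 2430898)))) = Add(4, Mul(-1, Add(1227725, -2430898))) = Add(4, Mul(-1, -1203173)) = Add(4, 1203173) = 1203177)
Mul(R, Pow(Mul(49526, 46), -1)) = Mul(1203177, Pow(Mul(49526, 46), -1)) = Mul(1203177, Pow(2278196, -1)) = Mul(1203177, Rational(1, 2278196)) = Rational(1203177, 2278196)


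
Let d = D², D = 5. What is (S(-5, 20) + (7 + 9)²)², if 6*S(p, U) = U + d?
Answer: 277729/4 ≈ 69432.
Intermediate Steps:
d = 25 (d = 5² = 25)
S(p, U) = 25/6 + U/6 (S(p, U) = (U + 25)/6 = (25 + U)/6 = 25/6 + U/6)
(S(-5, 20) + (7 + 9)²)² = ((25/6 + (⅙)*20) + (7 + 9)²)² = ((25/6 + 10/3) + 16²)² = (15/2 + 256)² = (527/2)² = 277729/4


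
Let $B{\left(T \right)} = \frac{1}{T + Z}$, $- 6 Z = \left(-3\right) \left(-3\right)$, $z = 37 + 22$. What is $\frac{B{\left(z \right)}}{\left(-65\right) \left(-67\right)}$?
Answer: $\frac{2}{500825} \approx 3.9934 \cdot 10^{-6}$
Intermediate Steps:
$z = 59$
$Z = - \frac{3}{2}$ ($Z = - \frac{\left(-3\right) \left(-3\right)}{6} = \left(- \frac{1}{6}\right) 9 = - \frac{3}{2} \approx -1.5$)
$B{\left(T \right)} = \frac{1}{- \frac{3}{2} + T}$ ($B{\left(T \right)} = \frac{1}{T - \frac{3}{2}} = \frac{1}{- \frac{3}{2} + T}$)
$\frac{B{\left(z \right)}}{\left(-65\right) \left(-67\right)} = \frac{2 \frac{1}{-3 + 2 \cdot 59}}{\left(-65\right) \left(-67\right)} = \frac{2 \frac{1}{-3 + 118}}{4355} = \frac{2}{115} \cdot \frac{1}{4355} = \frac{2}{500825}$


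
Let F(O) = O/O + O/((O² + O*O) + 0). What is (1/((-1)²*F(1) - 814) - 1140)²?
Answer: 3431763660004/2640625 ≈ 1.2996e+6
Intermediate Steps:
F(O) = 1 + 1/(2*O) (F(O) = 1 + O/((O² + O²) + 0) = 1 + O/(2*O² + 0) = 1 + O/((2*O²)) = 1 + O*(1/(2*O²)) = 1 + 1/(2*O))
(1/((-1)²*F(1) - 814) - 1140)² = (1/((-1)²*((½ + 1)/1) - 814) - 1140)² = (1/(1*(1*(3/2)) - 814) - 1140)² = (1/(1*(3/2) - 814) - 1140)² = (1/(3/2 - 814) - 1140)² = (1/(-1625/2) - 1140)² = (-2/1625 - 1140)² = (-1852502/1625)² = 3431763660004/2640625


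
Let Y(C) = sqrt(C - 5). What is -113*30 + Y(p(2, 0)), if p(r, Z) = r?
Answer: -3390 + I*sqrt(3) ≈ -3390.0 + 1.732*I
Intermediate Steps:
Y(C) = sqrt(-5 + C)
-113*30 + Y(p(2, 0)) = -113*30 + sqrt(-5 + 2) = -3390 + sqrt(-3) = -3390 + I*sqrt(3)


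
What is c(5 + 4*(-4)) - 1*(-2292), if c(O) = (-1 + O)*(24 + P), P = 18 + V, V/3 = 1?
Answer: 1752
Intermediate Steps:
V = 3 (V = 3*1 = 3)
P = 21 (P = 18 + 3 = 21)
c(O) = -45 + 45*O (c(O) = (-1 + O)*(24 + 21) = (-1 + O)*45 = -45 + 45*O)
c(5 + 4*(-4)) - 1*(-2292) = (-45 + 45*(5 + 4*(-4))) - 1*(-2292) = (-45 + 45*(5 - 16)) + 2292 = (-45 + 45*(-11)) + 2292 = (-45 - 495) + 2292 = -540 + 2292 = 1752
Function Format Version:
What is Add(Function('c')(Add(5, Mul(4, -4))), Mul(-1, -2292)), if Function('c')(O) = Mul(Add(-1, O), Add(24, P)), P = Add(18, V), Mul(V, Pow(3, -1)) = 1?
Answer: 1752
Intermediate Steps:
V = 3 (V = Mul(3, 1) = 3)
P = 21 (P = Add(18, 3) = 21)
Function('c')(O) = Add(-45, Mul(45, O)) (Function('c')(O) = Mul(Add(-1, O), Add(24, 21)) = Mul(Add(-1, O), 45) = Add(-45, Mul(45, O)))
Add(Function('c')(Add(5, Mul(4, -4))), Mul(-1, -2292)) = Add(Add(-45, Mul(45, Add(5, Mul(4, -4)))), Mul(-1, -2292)) = Add(Add(-45, Mul(45, Add(5, -16))), 2292) = Add(Add(-45, Mul(45, -11)), 2292) = Add(Add(-45, -495), 2292) = Add(-540, 2292) = 1752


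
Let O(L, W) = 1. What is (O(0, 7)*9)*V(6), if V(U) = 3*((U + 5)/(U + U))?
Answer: 99/4 ≈ 24.750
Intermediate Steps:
V(U) = 3*(5 + U)/(2*U) (V(U) = 3*((5 + U)/((2*U))) = 3*((5 + U)*(1/(2*U))) = 3*((5 + U)/(2*U)) = 3*(5 + U)/(2*U))
(O(0, 7)*9)*V(6) = (1*9)*((3/2)*(5 + 6)/6) = 9*((3/2)*(⅙)*11) = 9*(11/4) = 99/4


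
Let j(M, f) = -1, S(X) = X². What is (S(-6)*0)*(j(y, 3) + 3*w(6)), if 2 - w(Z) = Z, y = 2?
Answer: 0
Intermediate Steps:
w(Z) = 2 - Z
(S(-6)*0)*(j(y, 3) + 3*w(6)) = ((-6)²*0)*(-1 + 3*(2 - 1*6)) = (36*0)*(-1 + 3*(2 - 6)) = 0*(-1 + 3*(-4)) = 0*(-1 - 12) = 0*(-13) = 0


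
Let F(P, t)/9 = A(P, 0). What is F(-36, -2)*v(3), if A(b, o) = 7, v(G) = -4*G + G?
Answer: -567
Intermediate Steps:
v(G) = -3*G
F(P, t) = 63 (F(P, t) = 9*7 = 63)
F(-36, -2)*v(3) = 63*(-3*3) = 63*(-9) = -567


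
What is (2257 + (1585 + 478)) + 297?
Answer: 4617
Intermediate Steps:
(2257 + (1585 + 478)) + 297 = (2257 + 2063) + 297 = 4320 + 297 = 4617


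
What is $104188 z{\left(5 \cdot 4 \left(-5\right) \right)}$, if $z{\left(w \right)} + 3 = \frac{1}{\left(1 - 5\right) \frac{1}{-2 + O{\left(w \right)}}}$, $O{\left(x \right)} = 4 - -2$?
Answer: $-416752$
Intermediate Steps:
$O{\left(x \right)} = 6$ ($O{\left(x \right)} = 4 + 2 = 6$)
$z{\left(w \right)} = -4$ ($z{\left(w \right)} = -3 + \frac{1}{\left(1 - 5\right) \frac{1}{-2 + 6}} = -3 + \frac{1}{\left(-4\right) \frac{1}{4}} = -3 + \frac{1}{-1} = -3 - 1 = -4$)
$104188 z{\left(5 \cdot 4 \left(-5\right) \right)} = 104188 \left(-4\right) = -416752$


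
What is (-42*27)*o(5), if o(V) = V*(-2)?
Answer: 11340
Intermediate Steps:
o(V) = -2*V
(-42*27)*o(5) = (-42*27)*(-2*5) = -1134*(-10) = 11340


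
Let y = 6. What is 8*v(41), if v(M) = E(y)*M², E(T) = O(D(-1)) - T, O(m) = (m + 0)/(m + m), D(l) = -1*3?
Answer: -73964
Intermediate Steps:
D(l) = -3
O(m) = ½ (O(m) = m/((2*m)) = m*(1/(2*m)) = ½)
E(T) = ½ - T
v(M) = -11*M²/2 (v(M) = (½ - 1*6)*M² = (½ - 6)*M² = -11*M²/2)
8*v(41) = 8*(-11/2*41²) = 8*(-11/2*1681) = 8*(-18491/2) = -73964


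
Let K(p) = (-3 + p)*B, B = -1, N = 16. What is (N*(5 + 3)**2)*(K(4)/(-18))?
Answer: 512/9 ≈ 56.889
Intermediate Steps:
K(p) = 3 - p (K(p) = (-3 + p)*(-1) = 3 - p)
(N*(5 + 3)**2)*(K(4)/(-18)) = (16*(5 + 3)**2)*((3 - 1*4)/(-18)) = (16*8**2)*((3 - 4)*(-1/18)) = (16*64)*(-1*(-1/18)) = 1024*(1/18) = 512/9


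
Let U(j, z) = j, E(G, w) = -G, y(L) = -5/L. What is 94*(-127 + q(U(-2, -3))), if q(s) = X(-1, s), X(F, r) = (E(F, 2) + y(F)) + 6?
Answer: -10810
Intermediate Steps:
X(F, r) = 6 - F - 5/F (X(F, r) = (-F - 5/F) + 6 = 6 - F - 5/F)
q(s) = 12 (q(s) = 6 - 1*(-1) - 5/(-1) = 6 + 1 - 5*(-1) = 6 + 1 + 5 = 12)
94*(-127 + q(U(-2, -3))) = 94*(-127 + 12) = 94*(-115) = -10810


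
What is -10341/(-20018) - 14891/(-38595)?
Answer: 697198933/772594710 ≈ 0.90241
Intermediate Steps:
-10341/(-20018) - 14891/(-38595) = -10341*(-1/20018) - 14891*(-1/38595) = 10341/20018 + 14891/38595 = 697198933/772594710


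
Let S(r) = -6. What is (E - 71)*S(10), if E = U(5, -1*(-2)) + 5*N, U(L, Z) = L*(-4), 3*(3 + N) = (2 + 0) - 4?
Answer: 656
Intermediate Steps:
N = -11/3 (N = -3 + ((2 + 0) - 4)/3 = -3 + (2 - 4)/3 = -3 + (⅓)*(-2) = -3 - ⅔ = -11/3 ≈ -3.6667)
U(L, Z) = -4*L
E = -115/3 (E = -4*5 + 5*(-11/3) = -20 - 55/3 = -115/3 ≈ -38.333)
(E - 71)*S(10) = (-115/3 - 71)*(-6) = -328/3*(-6) = 656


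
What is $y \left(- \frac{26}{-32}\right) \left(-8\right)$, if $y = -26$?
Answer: $169$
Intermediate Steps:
$y \left(- \frac{26}{-32}\right) \left(-8\right) = - 26 \left(- \frac{26}{-32}\right) \left(-8\right) = - 26 \left(\left(-26\right) \left(- \frac{1}{32}\right)\right) \left(-8\right) = \left(-26\right) \frac{13}{16} \left(-8\right) = \left(- \frac{169}{8}\right) \left(-8\right) = 169$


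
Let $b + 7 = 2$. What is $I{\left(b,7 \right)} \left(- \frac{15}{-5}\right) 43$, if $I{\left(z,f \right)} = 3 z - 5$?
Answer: $-2580$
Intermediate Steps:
$b = -5$ ($b = -7 + 2 = -5$)
$I{\left(z,f \right)} = -5 + 3 z$
$I{\left(b,7 \right)} \left(- \frac{15}{-5}\right) 43 = \left(-5 + 3 \left(-5\right)\right) \left(- \frac{15}{-5}\right) 43 = \left(-5 - 15\right) \left(\left(-15\right) \left(- \frac{1}{5}\right)\right) 43 = \left(-20\right) 3 \cdot 43 = \left(-60\right) 43 = -2580$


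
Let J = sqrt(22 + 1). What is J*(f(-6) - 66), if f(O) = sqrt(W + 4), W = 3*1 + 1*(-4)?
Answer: sqrt(23)*(-66 + sqrt(3)) ≈ -308.22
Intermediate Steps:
W = -1 (W = 3 - 4 = -1)
f(O) = sqrt(3) (f(O) = sqrt(-1 + 4) = sqrt(3))
J = sqrt(23) ≈ 4.7958
J*(f(-6) - 66) = sqrt(23)*(sqrt(3) - 66) = sqrt(23)*(-66 + sqrt(3))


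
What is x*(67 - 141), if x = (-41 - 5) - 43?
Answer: 6586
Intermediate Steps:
x = -89 (x = -46 - 43 = -89)
x*(67 - 141) = -89*(67 - 141) = -89*(-74) = 6586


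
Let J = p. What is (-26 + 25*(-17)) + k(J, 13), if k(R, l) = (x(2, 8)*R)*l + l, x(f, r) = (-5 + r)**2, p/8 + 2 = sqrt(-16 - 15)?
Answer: -2310 + 936*I*sqrt(31) ≈ -2310.0 + 5211.4*I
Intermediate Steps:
p = -16 + 8*I*sqrt(31) (p = -16 + 8*sqrt(-16 - 15) = -16 + 8*sqrt(-31) = -16 + 8*(I*sqrt(31)) = -16 + 8*I*sqrt(31) ≈ -16.0 + 44.542*I)
J = -16 + 8*I*sqrt(31) ≈ -16.0 + 44.542*I
k(R, l) = l + 9*R*l (k(R, l) = ((-5 + 8)**2*R)*l + l = (3**2*R)*l + l = (9*R)*l + l = 9*R*l + l = l + 9*R*l)
(-26 + 25*(-17)) + k(J, 13) = (-26 + 25*(-17)) + 13*(1 + 9*(-16 + 8*I*sqrt(31))) = (-26 - 425) + 13*(1 + (-144 + 72*I*sqrt(31))) = -451 + 13*(-143 + 72*I*sqrt(31)) = -451 + (-1859 + 936*I*sqrt(31)) = -2310 + 936*I*sqrt(31)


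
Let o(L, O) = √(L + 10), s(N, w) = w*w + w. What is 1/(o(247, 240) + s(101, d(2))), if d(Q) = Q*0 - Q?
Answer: -2/253 + √257/253 ≈ 0.055459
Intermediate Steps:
d(Q) = -Q (d(Q) = 0 - Q = -Q)
s(N, w) = w + w² (s(N, w) = w² + w = w + w²)
o(L, O) = √(10 + L)
1/(o(247, 240) + s(101, d(2))) = 1/(√(10 + 247) + (-1*2)*(1 - 1*2)) = 1/(√257 - 2*(1 - 2)) = 1/(√257 - 2*(-1)) = 1/(√257 + 2) = 1/(2 + √257)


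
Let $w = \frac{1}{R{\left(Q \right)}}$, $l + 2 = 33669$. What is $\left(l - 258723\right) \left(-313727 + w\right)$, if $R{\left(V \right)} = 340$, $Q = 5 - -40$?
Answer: $\frac{6001522159256}{85} \approx 7.0606 \cdot 10^{10}$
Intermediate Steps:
$Q = 45$ ($Q = 5 + 40 = 45$)
$l = 33667$ ($l = -2 + 33669 = 33667$)
$w = \frac{1}{340} \approx 0.0029412$
$\left(l - 258723\right) \left(-313727 + w\right) = \left(33667 - 258723\right) \left(-313727 + \frac{1}{340}\right) = \left(-225056\right) \left(- \frac{106667179}{340}\right) = \frac{6001522159256}{85}$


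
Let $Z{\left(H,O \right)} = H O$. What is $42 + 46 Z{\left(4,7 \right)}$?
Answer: $1330$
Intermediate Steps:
$42 + 46 Z{\left(4,7 \right)} = 42 + 46 \cdot 4 \cdot 7 = 42 + 46 \cdot 28 = 42 + 1288 = 1330$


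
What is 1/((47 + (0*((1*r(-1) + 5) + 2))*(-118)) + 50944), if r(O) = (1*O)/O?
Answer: 1/50991 ≈ 1.9611e-5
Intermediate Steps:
r(O) = 1 (r(O) = O/O = 1)
1/((47 + (0*((1*r(-1) + 5) + 2))*(-118)) + 50944) = 1/((47 + (0*((1*1 + 5) + 2))*(-118)) + 50944) = 1/((47 + (0*((1 + 5) + 2))*(-118)) + 50944) = 1/((47 + (0*(6 + 2))*(-118)) + 50944) = 1/((47 + (0*8)*(-118)) + 50944) = 1/((47 + 0*(-118)) + 50944) = 1/((47 + 0) + 50944) = 1/(47 + 50944) = 1/50991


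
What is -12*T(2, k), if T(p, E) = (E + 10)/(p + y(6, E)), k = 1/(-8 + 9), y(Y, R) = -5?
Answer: 44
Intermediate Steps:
k = 1 (k = 1/1 = 1)
T(p, E) = (10 + E)/(-5 + p) (T(p, E) = (E + 10)/(p - 5) = (10 + E)/(-5 + p))
-12*T(2, k) = -12*(10 + 1)/(-5 + 2) = -12*11/(-3) = -(-4)*11 = -12*(-11/3) = 44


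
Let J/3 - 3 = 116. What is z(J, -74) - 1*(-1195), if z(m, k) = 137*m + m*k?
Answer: 23686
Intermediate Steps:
J = 357 (J = 9 + 3*116 = 9 + 348 = 357)
z(m, k) = 137*m + k*m
z(J, -74) - 1*(-1195) = 357*(137 - 74) - 1*(-1195) = 357*63 + 1195 = 22491 + 1195 = 23686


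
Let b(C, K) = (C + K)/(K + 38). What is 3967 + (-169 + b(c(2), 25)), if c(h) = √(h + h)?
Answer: 26589/7 ≈ 3798.4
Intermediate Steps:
c(h) = √2*√h (c(h) = √(2*h) = √2*√h)
b(C, K) = (C + K)/(38 + K)
3967 + (-169 + b(c(2), 25)) = 3967 + (-169 + (√2*√2 + 25)/(38 + 25)) = 3967 + (-169 + (2 + 25)/63) = 3967 + (-169 + (1/63)*27) = 3967 + (-169 + 3/7) = 3967 - 1180/7 = 26589/7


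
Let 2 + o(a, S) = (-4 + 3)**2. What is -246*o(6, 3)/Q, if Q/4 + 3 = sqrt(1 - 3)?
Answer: -369/22 - 123*I*sqrt(2)/22 ≈ -16.773 - 7.9067*I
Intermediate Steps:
o(a, S) = -1 (o(a, S) = -2 + (-4 + 3)**2 = -2 + (-1)**2 = -2 + 1 = -1)
Q = -12 + 4*I*sqrt(2) (Q = -12 + 4*sqrt(1 - 3) = -12 + 4*sqrt(-2) = -12 + 4*(I*sqrt(2)) = -12 + 4*I*sqrt(2) ≈ -12.0 + 5.6569*I)
-246*o(6, 3)/Q = -(-246)/(-12 + 4*I*sqrt(2)) = 246/(-12 + 4*I*sqrt(2))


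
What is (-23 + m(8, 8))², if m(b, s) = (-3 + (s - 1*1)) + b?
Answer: 121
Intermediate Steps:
m(b, s) = -4 + b + s (m(b, s) = (-3 + (s - 1)) + b = (-3 + (-1 + s)) + b = (-4 + s) + b = -4 + b + s)
(-23 + m(8, 8))² = (-23 + (-4 + 8 + 8))² = (-23 + 12)² = (-11)² = 121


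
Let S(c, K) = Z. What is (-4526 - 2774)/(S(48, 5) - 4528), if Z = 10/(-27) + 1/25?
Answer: 4927500/3056623 ≈ 1.6121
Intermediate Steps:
Z = -223/675 (Z = 10*(-1/27) + 1*(1/25) = -10/27 + 1/25 = -223/675 ≈ -0.33037)
S(c, K) = -223/675
(-4526 - 2774)/(S(48, 5) - 4528) = (-4526 - 2774)/(-223/675 - 4528) = -7300/(-3056623/675) = -7300*(-675/3056623) = 4927500/3056623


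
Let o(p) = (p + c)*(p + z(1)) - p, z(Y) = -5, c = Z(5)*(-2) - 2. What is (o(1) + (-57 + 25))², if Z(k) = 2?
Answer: 169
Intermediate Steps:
c = -6 (c = 2*(-2) - 2 = -4 - 2 = -6)
o(p) = -p + (-6 + p)*(-5 + p) (o(p) = (p - 6)*(p - 5) - p = (-6 + p)*(-5 + p) - p = -p + (-6 + p)*(-5 + p))
(o(1) + (-57 + 25))² = ((30 + 1² - 12*1) + (-57 + 25))² = ((30 + 1 - 12) - 32)² = (19 - 32)² = (-13)² = 169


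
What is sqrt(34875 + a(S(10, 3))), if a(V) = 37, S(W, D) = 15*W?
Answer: 4*sqrt(2182) ≈ 186.85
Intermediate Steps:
sqrt(34875 + a(S(10, 3))) = sqrt(34875 + 37) = sqrt(34912) = 4*sqrt(2182)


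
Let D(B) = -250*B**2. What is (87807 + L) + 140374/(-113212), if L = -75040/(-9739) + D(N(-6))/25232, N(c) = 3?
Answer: 3679180537446585/41897723384 ≈ 87813.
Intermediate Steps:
L = 935748265/122867224 (L = -75040/(-9739) - 250*3**2/25232 = -75040*(-1/9739) - 250*9*(1/25232) = 75040/9739 - 2250*1/25232 = 75040/9739 - 1125/12616 = 935748265/122867224 ≈ 7.6159)
(87807 + L) + 140374/(-113212) = (87807 + 935748265/122867224) + 140374/(-113212) = 10789538086033/122867224 + 140374*(-1/113212) = 10789538086033/122867224 - 70187/56606 = 3679180537446585/41897723384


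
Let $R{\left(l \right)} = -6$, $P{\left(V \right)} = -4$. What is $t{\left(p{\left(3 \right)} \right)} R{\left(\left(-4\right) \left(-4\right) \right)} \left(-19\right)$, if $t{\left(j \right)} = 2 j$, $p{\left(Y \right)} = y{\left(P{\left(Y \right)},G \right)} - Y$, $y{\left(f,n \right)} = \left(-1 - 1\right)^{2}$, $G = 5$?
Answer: $228$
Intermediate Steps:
$y{\left(f,n \right)} = 4$ ($y{\left(f,n \right)} = \left(-2\right)^{2} = 4$)
$p{\left(Y \right)} = 4 - Y$
$t{\left(p{\left(3 \right)} \right)} R{\left(\left(-4\right) \left(-4\right) \right)} \left(-19\right) = 2 \left(4 - 3\right) \left(-6\right) \left(-19\right) = 2 \cdot 1 \left(-6\right) \left(-19\right) = 2 \left(-6\right) \left(-19\right) = \left(-12\right) \left(-19\right) = 228$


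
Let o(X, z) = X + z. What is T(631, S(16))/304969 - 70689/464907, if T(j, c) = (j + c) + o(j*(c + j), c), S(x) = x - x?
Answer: 54614412901/47260740961 ≈ 1.1556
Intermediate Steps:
S(x) = 0
T(j, c) = j + 2*c + j*(c + j) (T(j, c) = (j + c) + (j*(c + j) + c) = (c + j) + (c + j*(c + j)) = j + 2*c + j*(c + j))
T(631, S(16))/304969 - 70689/464907 = (631 + 2*0 + 631*(0 + 631))/304969 - 70689/464907 = (631 + 0 + 631*631)*(1/304969) - 70689*1/464907 = (631 + 0 + 398161)*(1/304969) - 23563/154969 = 398792*(1/304969) - 23563/154969 = 398792/304969 - 23563/154969 = 54614412901/47260740961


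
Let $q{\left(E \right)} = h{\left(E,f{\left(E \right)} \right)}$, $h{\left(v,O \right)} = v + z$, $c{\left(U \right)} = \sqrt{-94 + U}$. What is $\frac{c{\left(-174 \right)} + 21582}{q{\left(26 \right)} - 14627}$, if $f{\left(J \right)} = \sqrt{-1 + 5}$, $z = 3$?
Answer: $- \frac{1199}{811} - \frac{i \sqrt{67}}{7299} \approx -1.4784 - 0.0011214 i$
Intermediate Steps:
$f{\left(J \right)} = 2$ ($f{\left(J \right)} = \sqrt{4} = 2$)
$h{\left(v,O \right)} = 3 + v$ ($h{\left(v,O \right)} = v + 3 = 3 + v$)
$q{\left(E \right)} = 3 + E$
$\frac{c{\left(-174 \right)} + 21582}{q{\left(26 \right)} - 14627} = \frac{\sqrt{-94 - 174} + 21582}{\left(3 + 26\right) - 14627} = \frac{\sqrt{-268} + 21582}{29 - 14627} = \frac{2 i \sqrt{67} + 21582}{-14598} = \left(21582 + 2 i \sqrt{67}\right) \left(- \frac{1}{14598}\right) = - \frac{1199}{811} - \frac{i \sqrt{67}}{7299}$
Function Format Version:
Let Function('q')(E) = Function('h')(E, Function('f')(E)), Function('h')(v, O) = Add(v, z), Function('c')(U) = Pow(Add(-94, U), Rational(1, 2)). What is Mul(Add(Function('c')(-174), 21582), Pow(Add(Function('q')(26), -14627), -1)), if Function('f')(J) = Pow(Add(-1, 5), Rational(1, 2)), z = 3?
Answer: Add(Rational(-1199, 811), Mul(Rational(-1, 7299), I, Pow(67, Rational(1, 2)))) ≈ Add(-1.4784, Mul(-0.0011214, I))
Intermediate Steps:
Function('f')(J) = 2 (Function('f')(J) = Pow(4, Rational(1, 2)) = 2)
Function('h')(v, O) = Add(3, v) (Function('h')(v, O) = Add(v, 3) = Add(3, v))
Function('q')(E) = Add(3, E)
Mul(Add(Function('c')(-174), 21582), Pow(Add(Function('q')(26), -14627), -1)) = Mul(Add(Pow(Add(-94, -174), Rational(1, 2)), 21582), Pow(Add(Add(3, 26), -14627), -1)) = Mul(Add(Pow(-268, Rational(1, 2)), 21582), Pow(Add(29, -14627), -1)) = Mul(Add(Mul(2, I, Pow(67, Rational(1, 2))), 21582), Pow(-14598, -1)) = Mul(Add(21582, Mul(2, I, Pow(67, Rational(1, 2)))), Rational(-1, 14598)) = Add(Rational(-1199, 811), Mul(Rational(-1, 7299), I, Pow(67, Rational(1, 2))))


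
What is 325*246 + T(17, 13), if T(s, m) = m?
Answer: 79963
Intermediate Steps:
325*246 + T(17, 13) = 325*246 + 13 = 79950 + 13 = 79963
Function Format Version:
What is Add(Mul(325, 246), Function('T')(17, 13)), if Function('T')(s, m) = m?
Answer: 79963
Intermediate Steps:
Add(Mul(325, 246), Function('T')(17, 13)) = Add(Mul(325, 246), 13) = Add(79950, 13) = 79963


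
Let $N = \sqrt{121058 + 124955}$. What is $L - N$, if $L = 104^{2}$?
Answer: $10816 - \sqrt{246013} \approx 10320.0$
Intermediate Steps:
$L = 10816$
$N = \sqrt{246013} \approx 496.0$
$L - N = 10816 - \sqrt{246013}$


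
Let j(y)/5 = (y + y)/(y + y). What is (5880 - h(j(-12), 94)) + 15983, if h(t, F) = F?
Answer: 21769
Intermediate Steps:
j(y) = 5 (j(y) = 5*((y + y)/(y + y)) = 5*((2*y)/((2*y))) = 5*((2*y)*(1/(2*y))) = 5*1 = 5)
(5880 - h(j(-12), 94)) + 15983 = (5880 - 1*94) + 15983 = (5880 - 94) + 15983 = 5786 + 15983 = 21769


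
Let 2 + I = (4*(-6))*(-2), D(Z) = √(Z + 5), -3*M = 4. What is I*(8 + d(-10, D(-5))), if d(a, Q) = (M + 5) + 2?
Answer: 1886/3 ≈ 628.67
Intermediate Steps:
M = -4/3 (M = -⅓*4 = -4/3 ≈ -1.3333)
D(Z) = √(5 + Z)
I = 46 (I = -2 + (4*(-6))*(-2) = -2 - 24*(-2) = -2 + 48 = 46)
d(a, Q) = 17/3 (d(a, Q) = (-4/3 + 5) + 2 = 11/3 + 2 = 17/3)
I*(8 + d(-10, D(-5))) = 46*(8 + 17/3) = 46*(41/3) = 1886/3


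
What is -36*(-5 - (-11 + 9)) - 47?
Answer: 61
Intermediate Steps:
-36*(-5 - (-11 + 9)) - 47 = -36*(-5 - 1*(-2)) - 47 = -36*(-5 + 2) - 47 = -36*(-3) - 47 = 108 - 47 = 61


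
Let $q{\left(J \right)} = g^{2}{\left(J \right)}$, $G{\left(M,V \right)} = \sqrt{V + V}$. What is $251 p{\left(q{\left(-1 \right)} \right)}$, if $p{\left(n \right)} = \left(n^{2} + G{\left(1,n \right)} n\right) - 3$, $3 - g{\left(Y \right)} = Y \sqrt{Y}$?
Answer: $6275 + 24096 i + \sqrt{2} \left(4518 + 6526 i\right) \approx 12664.0 + 33325.0 i$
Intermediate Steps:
$G{\left(M,V \right)} = \sqrt{2} \sqrt{V}$ ($G{\left(M,V \right)} = \sqrt{2 V} = \sqrt{2} \sqrt{V}$)
$g{\left(Y \right)} = 3 - Y^{\frac{3}{2}}$ ($g{\left(Y \right)} = 3 - Y \sqrt{Y} = 3 - Y^{\frac{3}{2}}$)
$q{\left(J \right)} = \left(3 - J^{\frac{3}{2}}\right)^{2}$
$p{\left(n \right)} = -3 + n^{2} + \sqrt{2} n^{\frac{3}{2}}$ ($p{\left(n \right)} = \left(n^{2} + \sqrt{2} \sqrt{n} n\right) - 3 = \left(n^{2} + \sqrt{2} n^{\frac{3}{2}}\right) - 3 = -3 + n^{2} + \sqrt{2} n^{\frac{3}{2}}$)
$251 p{\left(q{\left(-1 \right)} \right)} = 251 \left(-3 + \left(\left(-3 + \left(-1\right)^{\frac{3}{2}}\right)^{2}\right)^{2} + \sqrt{2} \left(\left(-3 + \left(-1\right)^{\frac{3}{2}}\right)^{2}\right)^{\frac{3}{2}}\right) = 251 \left(-3 + \left(\left(-3 - i\right)^{2}\right)^{2} + \sqrt{2} \left(\left(-3 - i\right)^{2}\right)^{\frac{3}{2}}\right) = 251 \left(-3 + \left(-3 - i\right)^{4} + \sqrt{2} \left(- \left(-3 - i\right)^{3}\right)\right) = 251 \left(-3 + \left(-3 - i\right)^{4} - \sqrt{2} \left(-3 - i\right)^{3}\right) = -753 + 251 \left(-3 - i\right)^{4} - 251 \sqrt{2} \left(-3 - i\right)^{3}$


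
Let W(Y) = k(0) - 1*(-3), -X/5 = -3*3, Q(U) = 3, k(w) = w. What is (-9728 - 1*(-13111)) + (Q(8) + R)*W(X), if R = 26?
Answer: 3470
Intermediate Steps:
X = 45 (X = -(-15)*3 = -5*(-9) = 45)
W(Y) = 3 (W(Y) = 0 - 1*(-3) = 0 + 3 = 3)
(-9728 - 1*(-13111)) + (Q(8) + R)*W(X) = (-9728 - 1*(-13111)) + (3 + 26)*3 = (-9728 + 13111) + 29*3 = 3383 + 87 = 3470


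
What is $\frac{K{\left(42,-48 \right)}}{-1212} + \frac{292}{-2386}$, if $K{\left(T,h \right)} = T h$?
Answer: $\frac{185678}{120493} \approx 1.541$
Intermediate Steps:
$\frac{K{\left(42,-48 \right)}}{-1212} + \frac{292}{-2386} = \frac{42 \left(-48\right)}{-1212} + \frac{292}{-2386} = \left(-2016\right) \left(- \frac{1}{1212}\right) + 292 \left(- \frac{1}{2386}\right) = \frac{168}{101} - \frac{146}{1193} = \frac{185678}{120493}$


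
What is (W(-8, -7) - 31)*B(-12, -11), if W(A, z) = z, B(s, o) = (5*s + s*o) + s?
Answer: -2280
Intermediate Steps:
B(s, o) = 6*s + o*s (B(s, o) = (5*s + o*s) + s = 6*s + o*s)
(W(-8, -7) - 31)*B(-12, -11) = (-7 - 31)*(-12*(6 - 11)) = -(-456)*(-5) = -38*60 = -2280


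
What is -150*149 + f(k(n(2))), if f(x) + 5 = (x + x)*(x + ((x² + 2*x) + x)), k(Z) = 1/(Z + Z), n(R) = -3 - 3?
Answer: -19314673/864 ≈ -22355.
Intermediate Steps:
n(R) = -6
k(Z) = 1/(2*Z)
f(x) = -5 + 2*x*(x² + 4*x) (f(x) = -5 + (x + x)*(x + ((x² + 2*x) + x)) = -5 + (2*x)*(x + (x² + 3*x)) = -5 + (2*x)*(x² + 4*x) = -5 + 2*x*(x² + 4*x))
-150*149 + f(k(n(2))) = -150*149 + (-5 + 2*((½)/(-6))³ + 8*((½)/(-6))²) = -22350 + (-5 + 2*((½)*(-⅙))³ + 8*((½)*(-⅙))²) = -22350 + (-5 + 2*(-1/12)³ + 8*(-1/12)²) = -22350 + (-5 + 2*(-1/1728) + 8*(1/144)) = -22350 + (-5 - 1/864 + 1/18) = -22350 - 4273/864 = -19314673/864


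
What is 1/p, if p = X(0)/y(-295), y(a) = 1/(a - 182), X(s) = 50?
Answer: -1/23850 ≈ -4.1929e-5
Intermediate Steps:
y(a) = 1/(-182 + a)
p = -23850 (p = 50/(1/(-182 - 295)) = 50/(1/(-477)) = 50/(-1/477) = 50*(-477) = -23850)
1/p = 1/(-23850) = -1/23850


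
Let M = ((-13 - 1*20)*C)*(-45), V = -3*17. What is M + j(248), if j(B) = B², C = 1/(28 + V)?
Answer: 1413107/23 ≈ 61439.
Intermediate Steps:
V = -51
C = -1/23 (C = 1/(28 - 51) = 1/(-23) = -1/23 ≈ -0.043478)
M = -1485/23 (M = ((-13 - 1*20)*(-1/23))*(-45) = ((-13 - 20)*(-1/23))*(-45) = -33*(-1/23)*(-45) = (33/23)*(-45) = -1485/23 ≈ -64.565)
M + j(248) = -1485/23 + 248² = -1485/23 + 61504 = 1413107/23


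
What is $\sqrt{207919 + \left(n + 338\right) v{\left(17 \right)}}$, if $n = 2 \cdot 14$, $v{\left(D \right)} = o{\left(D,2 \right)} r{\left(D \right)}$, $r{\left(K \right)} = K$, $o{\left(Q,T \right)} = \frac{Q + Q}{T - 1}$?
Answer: $\sqrt{419467} \approx 647.66$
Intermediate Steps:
$o{\left(Q,T \right)} = \frac{2 Q}{-1 + T}$
$v{\left(D \right)} = 2 D^{2}$ ($v{\left(D \right)} = \frac{2 D}{-1 + 2} D = \frac{2 D}{1} D = 2 D 1 D = 2 D D = 2 D^{2}$)
$n = 28$
$\sqrt{207919 + \left(n + 338\right) v{\left(17 \right)}} = \sqrt{207919 + \left(28 + 338\right) 2 \cdot 17^{2}} = \sqrt{207919 + 366 \cdot 2 \cdot 289} = \sqrt{207919 + 366 \cdot 578} = \sqrt{207919 + 211548} = \sqrt{419467}$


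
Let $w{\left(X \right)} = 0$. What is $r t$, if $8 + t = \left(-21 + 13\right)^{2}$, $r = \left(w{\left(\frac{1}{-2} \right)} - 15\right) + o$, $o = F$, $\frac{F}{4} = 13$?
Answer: $2072$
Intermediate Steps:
$F = 52$ ($F = 4 \cdot 13 = 52$)
$o = 52$
$r = 37$ ($r = \left(0 - 15\right) + 52 = -15 + 52 = 37$)
$t = 56$ ($t = -8 + \left(-21 + 13\right)^{2} = -8 + \left(-8\right)^{2} = -8 + 64 = 56$)
$r t = 37 \cdot 56 = 2072$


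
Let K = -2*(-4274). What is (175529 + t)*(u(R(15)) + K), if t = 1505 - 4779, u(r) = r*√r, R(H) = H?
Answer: 1472435740 + 2583825*√15 ≈ 1.4824e+9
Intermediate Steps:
u(r) = r^(3/2)
K = 8548 (K = -1*(-8548) = 8548)
t = -3274
(175529 + t)*(u(R(15)) + K) = (175529 - 3274)*(15^(3/2) + 8548) = 172255*(15*√15 + 8548) = 172255*(8548 + 15*√15) = 1472435740 + 2583825*√15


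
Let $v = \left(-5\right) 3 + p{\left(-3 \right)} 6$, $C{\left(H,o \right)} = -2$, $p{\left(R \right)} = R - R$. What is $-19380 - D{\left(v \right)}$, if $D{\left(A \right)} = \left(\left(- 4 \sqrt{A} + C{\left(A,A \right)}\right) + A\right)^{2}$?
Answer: $-19429 - 136 i \sqrt{15} \approx -19429.0 - 526.73 i$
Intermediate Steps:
$p{\left(R \right)} = 0$
$v = -15$ ($v = \left(-5\right) 3 + 0 \cdot 6 = -15 + 0 = -15$)
$D{\left(A \right)} = \left(-2 + A - 4 \sqrt{A}\right)^{2}$ ($D{\left(A \right)} = \left(\left(- 4 \sqrt{A} - 2\right) + A\right)^{2} = \left(\left(-2 - 4 \sqrt{A}\right) + A\right)^{2} = \left(-2 + A - 4 \sqrt{A}\right)^{2}$)
$-19380 - D{\left(v \right)} = -19380 - \left(2 - -15 + 4 \sqrt{-15}\right)^{2} = -19380 - \left(2 + 15 + 4 i \sqrt{15}\right)^{2} = -19380 - \left(17 + 4 i \sqrt{15}\right)^{2}$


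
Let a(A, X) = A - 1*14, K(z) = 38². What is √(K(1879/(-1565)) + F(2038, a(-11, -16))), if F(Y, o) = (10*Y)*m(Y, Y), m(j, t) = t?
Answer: 2*√10383971 ≈ 6444.8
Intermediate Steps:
K(z) = 1444
a(A, X) = -14 + A (a(A, X) = A - 14 = -14 + A)
F(Y, o) = 10*Y² (F(Y, o) = (10*Y)*Y = 10*Y²)
√(K(1879/(-1565)) + F(2038, a(-11, -16))) = √(1444 + 10*2038²) = √(1444 + 10*4153444) = √(1444 + 41534440) = √41535884 = 2*√10383971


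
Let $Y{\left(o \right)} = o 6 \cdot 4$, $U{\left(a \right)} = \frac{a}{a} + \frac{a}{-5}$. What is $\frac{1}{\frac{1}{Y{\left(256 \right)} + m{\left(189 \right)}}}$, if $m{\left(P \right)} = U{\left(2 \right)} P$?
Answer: $\frac{31287}{5} \approx 6257.4$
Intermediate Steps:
$U{\left(a \right)} = 1 - \frac{a}{5}$ ($U{\left(a \right)} = 1 + a \left(- \frac{1}{5}\right) = 1 - \frac{a}{5}$)
$Y{\left(o \right)} = 24 o$ ($Y{\left(o \right)} = 6 o 4 = 24 o$)
$m{\left(P \right)} = \frac{3 P}{5}$ ($m{\left(P \right)} = \left(1 - \frac{2}{5}\right) P = \frac{3 P}{5}$)
$\frac{1}{\frac{1}{Y{\left(256 \right)} + m{\left(189 \right)}}} = \frac{1}{\frac{1}{24 \cdot 256 + \frac{3}{5} \cdot 189}} = \frac{1}{\frac{1}{6144 + \frac{567}{5}}} = \frac{1}{\frac{1}{\frac{31287}{5}}} = \frac{1}{\frac{5}{31287}} = \frac{31287}{5}$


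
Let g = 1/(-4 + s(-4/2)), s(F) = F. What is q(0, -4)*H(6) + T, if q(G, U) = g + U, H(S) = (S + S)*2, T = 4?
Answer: -96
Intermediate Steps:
H(S) = 4*S (H(S) = (2*S)*2 = 4*S)
g = -⅙ (g = 1/(-4 - 4/2) = 1/(-4 - 4*½) = 1/(-4 - 2) = 1/(-6) = -⅙ ≈ -0.16667)
q(G, U) = -⅙ + U
q(0, -4)*H(6) + T = (-⅙ - 4)*(4*6) + 4 = -25/6*24 + 4 = -100 + 4 = -96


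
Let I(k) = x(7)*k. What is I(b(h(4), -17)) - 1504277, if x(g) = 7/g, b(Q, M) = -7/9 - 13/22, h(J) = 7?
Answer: -297847117/198 ≈ -1.5043e+6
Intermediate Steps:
b(Q, M) = -271/198 (b(Q, M) = -7*⅑ - 13*1/22 = -7/9 - 13/22 = -271/198)
I(k) = k (I(k) = (7/7)*k = (7*(⅐))*k = 1*k = k)
I(b(h(4), -17)) - 1504277 = -271/198 - 1504277 = -297847117/198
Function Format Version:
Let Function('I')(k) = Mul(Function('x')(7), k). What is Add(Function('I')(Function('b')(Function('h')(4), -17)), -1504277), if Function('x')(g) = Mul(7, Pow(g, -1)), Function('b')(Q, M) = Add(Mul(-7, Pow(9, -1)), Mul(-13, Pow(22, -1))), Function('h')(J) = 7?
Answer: Rational(-297847117, 198) ≈ -1.5043e+6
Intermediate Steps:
Function('b')(Q, M) = Rational(-271, 198) (Function('b')(Q, M) = Add(Mul(-7, Rational(1, 9)), Mul(-13, Rational(1, 22))) = Add(Rational(-7, 9), Rational(-13, 22)) = Rational(-271, 198))
Function('I')(k) = k (Function('I')(k) = Mul(Mul(7, Pow(7, -1)), k) = Mul(Mul(7, Rational(1, 7)), k) = Mul(1, k) = k)
Add(Function('I')(Function('b')(Function('h')(4), -17)), -1504277) = Add(Rational(-271, 198), -1504277) = Rational(-297847117, 198)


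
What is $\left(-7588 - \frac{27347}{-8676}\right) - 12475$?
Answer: $- \frac{174039241}{8676} \approx -20060.0$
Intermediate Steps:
$\left(-7588 - \frac{27347}{-8676}\right) - 12475 = \left(-7588 - - \frac{27347}{8676}\right) - 12475 = \left(-7588 + \frac{27347}{8676}\right) - 12475 = - \frac{65806141}{8676} - 12475 = - \frac{174039241}{8676}$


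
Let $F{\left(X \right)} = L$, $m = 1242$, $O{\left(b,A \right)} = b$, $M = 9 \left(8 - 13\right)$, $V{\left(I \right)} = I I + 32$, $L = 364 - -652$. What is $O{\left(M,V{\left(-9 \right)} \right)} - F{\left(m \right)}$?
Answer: $-1061$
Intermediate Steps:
$L = 1016$ ($L = 364 + 652 = 1016$)
$V{\left(I \right)} = 32 + I^{2}$ ($V{\left(I \right)} = I^{2} + 32 = 32 + I^{2}$)
$M = -45$ ($M = 9 \left(-5\right) = -45$)
$F{\left(X \right)} = 1016$
$O{\left(M,V{\left(-9 \right)} \right)} - F{\left(m \right)} = -45 - 1016 = -1061$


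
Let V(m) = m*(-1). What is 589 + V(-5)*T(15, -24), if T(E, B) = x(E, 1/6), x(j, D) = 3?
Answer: 604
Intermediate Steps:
T(E, B) = 3
V(m) = -m
589 + V(-5)*T(15, -24) = 589 - 1*(-5)*3 = 589 + 5*3 = 589 + 15 = 604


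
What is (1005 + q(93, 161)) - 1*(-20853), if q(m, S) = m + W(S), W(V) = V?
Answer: 22112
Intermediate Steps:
q(m, S) = S + m (q(m, S) = m + S = S + m)
(1005 + q(93, 161)) - 1*(-20853) = (1005 + (161 + 93)) - 1*(-20853) = (1005 + 254) + 20853 = 1259 + 20853 = 22112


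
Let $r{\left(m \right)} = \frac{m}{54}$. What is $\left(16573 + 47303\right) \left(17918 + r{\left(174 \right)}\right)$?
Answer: $\frac{3434207972}{3} \approx 1.1447 \cdot 10^{9}$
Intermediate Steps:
$r{\left(m \right)} = \frac{m}{54}$ ($r{\left(m \right)} = m \frac{1}{54} = \frac{m}{54}$)
$\left(16573 + 47303\right) \left(17918 + r{\left(174 \right)}\right) = \left(16573 + 47303\right) \left(17918 + \frac{1}{54} \cdot 174\right) = 63876 \left(17918 + \frac{29}{9}\right) = 63876 \cdot \frac{161291}{9} = \frac{3434207972}{3}$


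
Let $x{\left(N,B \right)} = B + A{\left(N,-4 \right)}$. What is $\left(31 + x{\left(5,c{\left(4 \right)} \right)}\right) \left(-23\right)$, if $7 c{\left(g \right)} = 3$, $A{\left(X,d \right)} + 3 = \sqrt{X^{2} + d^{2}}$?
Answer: $- \frac{4577}{7} - 23 \sqrt{41} \approx -801.13$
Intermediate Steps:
$A{\left(X,d \right)} = -3 + \sqrt{X^{2} + d^{2}}$
$c{\left(g \right)} = \frac{3}{7}$ ($c{\left(g \right)} = \frac{1}{7} \cdot 3 = \frac{3}{7}$)
$x{\left(N,B \right)} = -3 + B + \sqrt{16 + N^{2}}$ ($x{\left(N,B \right)} = B + \left(-3 + \sqrt{N^{2} + \left(-4\right)^{2}}\right) = B + \left(-3 + \sqrt{N^{2} + 16}\right) = B + \left(-3 + \sqrt{16 + N^{2}}\right) = -3 + B + \sqrt{16 + N^{2}}$)
$\left(31 + x{\left(5,c{\left(4 \right)} \right)}\right) \left(-23\right) = \left(31 + \left(-3 + \frac{3}{7} + \sqrt{16 + 5^{2}}\right)\right) \left(-23\right) = \left(31 + \left(-3 + \frac{3}{7} + \sqrt{16 + 25}\right)\right) \left(-23\right) = \left(31 + \left(-3 + \frac{3}{7} + \sqrt{41}\right)\right) \left(-23\right) = \left(31 - \left(\frac{18}{7} - \sqrt{41}\right)\right) \left(-23\right) = \left(\frac{199}{7} + \sqrt{41}\right) \left(-23\right) = - \frac{4577}{7} - 23 \sqrt{41}$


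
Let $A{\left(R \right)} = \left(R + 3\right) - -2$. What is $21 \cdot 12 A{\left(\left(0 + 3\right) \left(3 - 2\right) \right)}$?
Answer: $2016$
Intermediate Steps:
$A{\left(R \right)} = 5 + R$ ($A{\left(R \right)} = \left(3 + R\right) + 2 = 5 + R$)
$21 \cdot 12 A{\left(\left(0 + 3\right) \left(3 - 2\right) \right)} = 21 \cdot 12 \left(5 + \left(0 + 3\right) \left(3 - 2\right)\right) = 252 \left(5 + 3 \cdot 1\right) = 252 \left(5 + 3\right) = 252 \cdot 8 = 2016$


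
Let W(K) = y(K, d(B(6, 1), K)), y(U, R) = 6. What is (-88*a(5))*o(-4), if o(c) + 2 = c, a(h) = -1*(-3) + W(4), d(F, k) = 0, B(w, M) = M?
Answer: 4752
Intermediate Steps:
W(K) = 6
a(h) = 9 (a(h) = -1*(-3) + 6 = 3 + 6 = 9)
o(c) = -2 + c
(-88*a(5))*o(-4) = (-88*9)*(-2 - 4) = -22*36*(-6) = -792*(-6) = 4752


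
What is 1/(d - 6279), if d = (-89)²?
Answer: 1/1642 ≈ 0.00060901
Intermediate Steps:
d = 7921
1/(d - 6279) = 1/(7921 - 6279) = 1/1642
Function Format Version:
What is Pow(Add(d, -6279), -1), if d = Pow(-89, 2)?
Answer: Rational(1, 1642) ≈ 0.00060901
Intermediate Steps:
d = 7921
Pow(Add(d, -6279), -1) = Pow(Add(7921, -6279), -1) = Pow(1642, -1) = Rational(1, 1642)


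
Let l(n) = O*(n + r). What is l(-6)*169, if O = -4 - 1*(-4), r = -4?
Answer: 0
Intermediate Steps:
O = 0 (O = -4 + 4 = 0)
l(n) = 0 (l(n) = 0*(n - 4) = 0*(-4 + n) = 0)
l(-6)*169 = 0*169 = 0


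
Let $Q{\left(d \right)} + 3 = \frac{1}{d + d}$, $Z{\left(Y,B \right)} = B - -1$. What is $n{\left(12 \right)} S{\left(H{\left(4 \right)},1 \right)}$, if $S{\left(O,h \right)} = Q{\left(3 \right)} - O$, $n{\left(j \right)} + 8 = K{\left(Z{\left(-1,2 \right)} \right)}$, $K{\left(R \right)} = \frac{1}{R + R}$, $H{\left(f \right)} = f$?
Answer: $\frac{1927}{36} \approx 53.528$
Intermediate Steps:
$Z{\left(Y,B \right)} = 1 + B$ ($Z{\left(Y,B \right)} = B + 1 = 1 + B$)
$K{\left(R \right)} = \frac{1}{2 R}$
$n{\left(j \right)} = - \frac{47}{6}$ ($n{\left(j \right)} = -8 + \frac{1}{2 \left(1 + 2\right)} = -8 + \frac{1}{2 \cdot 3} = -8 + \frac{1}{2} \cdot \frac{1}{3} = -8 + \frac{1}{6} = - \frac{47}{6}$)
$Q{\left(d \right)} = -3 + \frac{1}{2 d}$ ($Q{\left(d \right)} = -3 + \frac{1}{d + d} = -3 + \frac{1}{2 d}$)
$S{\left(O,h \right)} = - \frac{17}{6} - O$ ($S{\left(O,h \right)} = \left(-3 + \frac{1}{2 \cdot 3}\right) - O = \left(-3 + \frac{1}{2} \cdot \frac{1}{3}\right) - O = \left(-3 + \frac{1}{6}\right) - O = - \frac{17}{6} - O$)
$n{\left(12 \right)} S{\left(H{\left(4 \right)},1 \right)} = - \frac{47 \left(- \frac{17}{6} - 4\right)}{6} = \left(- \frac{47}{6}\right) \left(- \frac{41}{6}\right) = \frac{1927}{36}$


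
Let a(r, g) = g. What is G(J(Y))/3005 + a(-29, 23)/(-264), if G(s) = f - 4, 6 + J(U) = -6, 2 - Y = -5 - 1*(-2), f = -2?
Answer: -70699/793320 ≈ -0.089118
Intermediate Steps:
Y = 5 (Y = 2 - (-5 - 1*(-2)) = 2 - (-5 + 2) = 2 - 1*(-3) = 2 + 3 = 5)
J(U) = -12 (J(U) = -6 - 6 = -12)
G(s) = -6 (G(s) = -2 - 4 = -6)
G(J(Y))/3005 + a(-29, 23)/(-264) = -6/3005 + 23/(-264) = -6*1/3005 + 23*(-1/264) = -6/3005 - 23/264 = -70699/793320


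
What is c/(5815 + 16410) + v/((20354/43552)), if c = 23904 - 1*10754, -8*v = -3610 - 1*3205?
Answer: 16496685372/9047353 ≈ 1823.4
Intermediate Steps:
v = 6815/8 (v = -(-3610 - 1*3205)/8 = -(-3610 - 3205)/8 = -1/8*(-6815) = 6815/8 ≈ 851.88)
c = 13150 (c = 23904 - 10754 = 13150)
c/(5815 + 16410) + v/((20354/43552)) = 13150/(5815 + 16410) + 6815/(8*((20354/43552))) = 13150/22225 + 6815/(8*((20354*(1/43552)))) = 13150*(1/22225) + 6815/(8*(10177/21776)) = 526/889 + (6815/8)*(21776/10177) = 526/889 + 18550430/10177 = 16496685372/9047353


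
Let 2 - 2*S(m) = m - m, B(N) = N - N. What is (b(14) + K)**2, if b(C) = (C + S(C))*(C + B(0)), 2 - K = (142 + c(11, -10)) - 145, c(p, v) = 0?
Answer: 46225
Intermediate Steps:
B(N) = 0
S(m) = 1 (S(m) = 1 - (m - m)/2 = 1 - 1/2*0 = 1 + 0 = 1)
K = 5 (K = 2 - ((142 + 0) - 145) = 2 - (142 - 145) = 2 - 1*(-3) = 2 + 3 = 5)
b(C) = C*(1 + C) (b(C) = (C + 1)*(C + 0) = (1 + C)*C = C*(1 + C))
(b(14) + K)**2 = (14*(1 + 14) + 5)**2 = (14*15 + 5)**2 = (210 + 5)**2 = 215**2 = 46225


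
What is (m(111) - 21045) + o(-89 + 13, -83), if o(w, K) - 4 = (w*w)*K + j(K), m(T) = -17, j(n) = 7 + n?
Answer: -500542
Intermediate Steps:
o(w, K) = 11 + K + K*w² (o(w, K) = 4 + ((w*w)*K + (7 + K)) = 4 + (w²*K + (7 + K)) = 4 + (K*w² + (7 + K)) = 4 + (7 + K + K*w²) = 11 + K + K*w²)
(m(111) - 21045) + o(-89 + 13, -83) = (-17 - 21045) + (11 - 83 - 83*(-89 + 13)²) = -21062 + (11 - 83 - 83*(-76)²) = -21062 + (11 - 83 - 83*5776) = -21062 + (11 - 83 - 479408) = -21062 - 479480 = -500542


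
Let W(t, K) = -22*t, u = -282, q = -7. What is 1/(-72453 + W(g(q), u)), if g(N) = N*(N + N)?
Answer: -1/74609 ≈ -1.3403e-5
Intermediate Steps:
g(N) = 2*N² (g(N) = N*(2*N) = 2*N²)
1/(-72453 + W(g(q), u)) = 1/(-72453 - 44*(-7)²) = 1/(-72453 - 44*49) = 1/(-72453 - 22*98) = 1/(-72453 - 2156) = 1/(-74609) = -1/74609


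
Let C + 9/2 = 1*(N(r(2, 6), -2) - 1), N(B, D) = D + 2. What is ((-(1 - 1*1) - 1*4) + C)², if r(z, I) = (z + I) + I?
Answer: 361/4 ≈ 90.250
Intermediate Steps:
r(z, I) = z + 2*I (r(z, I) = (I + z) + I = z + 2*I)
N(B, D) = 2 + D
C = -11/2 (C = -9/2 + 1*((2 - 2) - 1) = -9/2 + 1*(0 - 1) = -9/2 + 1*(-1) = -9/2 - 1 = -11/2 ≈ -5.5000)
((-(1 - 1*1) - 1*4) + C)² = ((-(1 - 1*1) - 1*4) - 11/2)² = ((-(1 - 1) - 4) - 11/2)² = ((-1*0 - 4) - 11/2)² = ((0 - 4) - 11/2)² = (-4 - 11/2)² = (-19/2)² = 361/4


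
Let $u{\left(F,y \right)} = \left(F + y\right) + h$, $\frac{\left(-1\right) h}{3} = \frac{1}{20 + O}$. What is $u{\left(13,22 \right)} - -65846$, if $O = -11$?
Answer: $\frac{197642}{3} \approx 65881.0$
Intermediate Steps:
$h = - \frac{1}{3}$ ($h = - \frac{3}{20 - 11} = - \frac{3}{9} = \left(-3\right) \frac{1}{9} = - \frac{1}{3} \approx -0.33333$)
$u{\left(F,y \right)} = - \frac{1}{3} + F + y$ ($u{\left(F,y \right)} = \left(F + y\right) - \frac{1}{3} = - \frac{1}{3} + F + y$)
$u{\left(13,22 \right)} - -65846 = \left(- \frac{1}{3} + 13 + 22\right) - -65846 = \frac{104}{3} + 65846 = \frac{197642}{3}$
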